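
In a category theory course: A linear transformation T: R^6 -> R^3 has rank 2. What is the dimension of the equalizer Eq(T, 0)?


The equalizer of f and the zero map is ker(f).
By the rank-nullity theorem: dim(ker(f)) = dim(domain) - rank(f).
dim(ker(f)) = 6 - 2 = 4

4


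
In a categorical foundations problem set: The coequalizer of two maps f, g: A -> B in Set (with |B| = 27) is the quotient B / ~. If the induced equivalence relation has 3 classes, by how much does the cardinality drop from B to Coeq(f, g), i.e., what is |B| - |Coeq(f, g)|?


The coequalizer Coeq(f, g) = B / ~ has one element per equivalence class.
|B| = 27, |Coeq(f, g)| = 3.
|B| - |Coeq(f, g)| = 27 - 3 = 24.

24


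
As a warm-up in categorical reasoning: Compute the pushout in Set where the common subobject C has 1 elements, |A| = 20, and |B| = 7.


The pushout A +_C B identifies the images of C in A and B.
|A +_C B| = |A| + |B| - |C| (for injections).
= 20 + 7 - 1 = 26

26


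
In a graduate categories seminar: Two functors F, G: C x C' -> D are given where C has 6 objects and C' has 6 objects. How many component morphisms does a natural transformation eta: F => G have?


A natural transformation eta: F => G assigns one component morphism per
object of the domain category.
The domain is the product category C x C', so
|Ob(C x C')| = |Ob(C)| * |Ob(C')| = 6 * 6 = 36.
Therefore eta has 36 component morphisms.

36


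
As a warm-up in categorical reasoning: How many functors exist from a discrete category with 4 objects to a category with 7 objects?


A functor from a discrete category C to D is determined by
where each object maps. Each of the 4 objects of C can map
to any of the 7 objects of D independently.
Number of functors = 7^4 = 2401

2401


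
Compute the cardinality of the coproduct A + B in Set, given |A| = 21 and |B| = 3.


In Set, the coproduct A + B is the disjoint union.
|A + B| = |A| + |B| = 21 + 3 = 24

24


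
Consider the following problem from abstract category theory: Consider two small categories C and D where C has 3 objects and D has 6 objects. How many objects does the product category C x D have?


The product category C x D has objects that are pairs (c, d).
Number of pairs = |Ob(C)| * |Ob(D)| = 3 * 6 = 18

18


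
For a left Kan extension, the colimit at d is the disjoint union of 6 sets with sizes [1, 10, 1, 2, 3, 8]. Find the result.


Pointwise, the left Kan extension (Lan_F H)(d) is the colimit, indexed
by the comma category (F downarrow d), of H composed with the
projection (F downarrow d) -> C. Here that colimit is given
as a coproduct (disjoint union) of sets, so its cardinality is the
sum of the sizes of the summands.
Coproduct of sets with sizes: 1 + 10 + 1 + 2 + 3 + 8
= 25

25


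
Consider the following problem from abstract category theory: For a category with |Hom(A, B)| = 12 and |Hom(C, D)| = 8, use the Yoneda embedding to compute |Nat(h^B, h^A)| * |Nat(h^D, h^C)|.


By the Yoneda lemma, Nat(h^B, h^A) is isomorphic to Hom(A, B),
so |Nat(h^B, h^A)| = |Hom(A, B)| and |Nat(h^D, h^C)| = |Hom(C, D)|.
|Hom(A, B)| = 12, |Hom(C, D)| = 8.
|Nat(h^B, h^A) x Nat(h^D, h^C)| = 12 * 8 = 96

96


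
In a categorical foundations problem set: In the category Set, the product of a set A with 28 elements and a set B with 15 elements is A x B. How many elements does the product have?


In Set, the product A x B is the Cartesian product.
By the universal property, |A x B| = |A| * |B|.
|A x B| = 28 * 15 = 420

420


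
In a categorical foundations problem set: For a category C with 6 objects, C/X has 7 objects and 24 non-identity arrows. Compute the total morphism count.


In the slice category C/X, objects are morphisms to X.
Identity morphisms: 7 (one per object of C/X).
Non-identity morphisms: 24.
Total = 7 + 24 = 31

31


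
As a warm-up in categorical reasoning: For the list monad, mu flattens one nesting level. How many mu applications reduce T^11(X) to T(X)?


Each application of mu: T^2 -> T removes one layer of nesting.
Starting at depth 11 (i.e., T^11(X)), we need to reach T(X).
Number of mu applications = 11 - 1 = 10

10


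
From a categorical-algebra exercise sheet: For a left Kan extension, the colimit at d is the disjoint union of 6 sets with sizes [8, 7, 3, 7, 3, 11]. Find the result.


Pointwise, the left Kan extension (Lan_F H)(d) is the colimit, indexed
by the comma category (F downarrow d), of H composed with the
projection (F downarrow d) -> C. Here that colimit is given
as a coproduct (disjoint union) of sets, so its cardinality is the
sum of the sizes of the summands.
Coproduct of sets with sizes: 8 + 7 + 3 + 7 + 3 + 11
= 39

39


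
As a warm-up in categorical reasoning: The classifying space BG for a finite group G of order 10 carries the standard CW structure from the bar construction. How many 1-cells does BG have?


In the bar-construction CW model of BG, the n-cells are indexed by
n-tuples [g_1|...|g_n] of non-identity elements of G (degenerate
simplices with some g_i = e do not contribute cells), so there are
(|G| - 1)^n n-cells.
For dim = 1 with |G| = 10:
cells = (10 - 1)^1 = 9^1 = 9

9


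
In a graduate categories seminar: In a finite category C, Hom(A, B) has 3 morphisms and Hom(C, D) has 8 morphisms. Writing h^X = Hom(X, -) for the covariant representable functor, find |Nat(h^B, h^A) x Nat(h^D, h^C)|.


By the Yoneda lemma, Nat(h^B, h^A) is isomorphic to Hom(A, B),
so |Nat(h^B, h^A)| = |Hom(A, B)| and |Nat(h^D, h^C)| = |Hom(C, D)|.
|Hom(A, B)| = 3, |Hom(C, D)| = 8.
|Nat(h^B, h^A) x Nat(h^D, h^C)| = 3 * 8 = 24

24


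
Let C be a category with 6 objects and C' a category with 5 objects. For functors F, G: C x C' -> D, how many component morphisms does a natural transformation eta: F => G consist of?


A natural transformation eta: F => G assigns one component morphism per
object of the domain category.
The domain is the product category C x C', so
|Ob(C x C')| = |Ob(C)| * |Ob(C')| = 6 * 5 = 30.
Therefore eta has 30 component morphisms.

30


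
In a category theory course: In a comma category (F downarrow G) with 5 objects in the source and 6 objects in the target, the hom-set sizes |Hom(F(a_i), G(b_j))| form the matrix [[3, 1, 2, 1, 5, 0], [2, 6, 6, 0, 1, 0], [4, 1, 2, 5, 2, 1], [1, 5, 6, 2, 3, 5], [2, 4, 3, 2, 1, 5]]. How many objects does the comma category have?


Objects of (F downarrow G) are triples (a, b, h: F(a)->G(b)).
The count equals the sum of all entries in the hom-matrix.
sum(row 0) = 12
sum(row 1) = 15
sum(row 2) = 15
sum(row 3) = 22
sum(row 4) = 17
Grand total = 81

81


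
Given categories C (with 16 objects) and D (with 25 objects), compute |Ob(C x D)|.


The product category C x D has objects that are pairs (c, d).
Number of pairs = |Ob(C)| * |Ob(D)| = 16 * 25 = 400

400


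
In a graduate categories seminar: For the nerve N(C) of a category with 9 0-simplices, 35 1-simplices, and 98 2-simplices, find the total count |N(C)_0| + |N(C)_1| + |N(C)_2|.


The 2-skeleton of the nerve N(C) consists of simplices in dimensions 0, 1, 2:
  |N(C)_0| = 9 (objects)
  |N(C)_1| = 35 (morphisms)
  |N(C)_2| = 98 (composable pairs)
Total = 9 + 35 + 98 = 142

142


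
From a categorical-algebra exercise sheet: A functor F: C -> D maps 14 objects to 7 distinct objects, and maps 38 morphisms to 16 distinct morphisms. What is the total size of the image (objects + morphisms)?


The image of F consists of distinct objects and distinct morphisms.
|Im(F)| on objects = 7
|Im(F)| on morphisms = 16
Total image cardinality = 7 + 16 = 23

23


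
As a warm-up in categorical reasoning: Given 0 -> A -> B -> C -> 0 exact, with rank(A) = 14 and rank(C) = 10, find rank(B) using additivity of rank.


For a short exact sequence 0 -> A -> B -> C -> 0,
rank is additive: rank(B) = rank(A) + rank(C).
rank(B) = 14 + 10 = 24

24


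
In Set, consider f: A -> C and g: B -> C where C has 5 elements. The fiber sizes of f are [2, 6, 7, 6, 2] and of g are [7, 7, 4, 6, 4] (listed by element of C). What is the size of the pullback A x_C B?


The pullback A x_C B consists of pairs (a, b) with f(a) = g(b).
For each element c in C, the fiber product has |f^-1(c)| * |g^-1(c)| elements.
Summing over C: 2 * 7 + 6 * 7 + 7 * 4 + 6 * 6 + 2 * 4
= 14 + 42 + 28 + 36 + 8 = 128

128


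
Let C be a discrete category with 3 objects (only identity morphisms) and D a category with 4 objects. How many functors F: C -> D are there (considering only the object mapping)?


A functor from a discrete category C to D is determined by
where each object maps. Each of the 3 objects of C can map
to any of the 4 objects of D independently.
Number of functors = 4^3 = 64

64


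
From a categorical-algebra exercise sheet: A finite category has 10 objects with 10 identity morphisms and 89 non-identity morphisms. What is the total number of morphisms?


Each object has an identity morphism, giving 10 identities.
Adding the 89 non-identity morphisms:
Total = 10 + 89 = 99

99


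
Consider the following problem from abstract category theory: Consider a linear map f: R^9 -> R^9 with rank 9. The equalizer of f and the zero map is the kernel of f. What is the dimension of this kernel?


The equalizer of f and the zero map is ker(f).
By the rank-nullity theorem: dim(ker(f)) = dim(domain) - rank(f).
dim(ker(f)) = 9 - 9 = 0

0


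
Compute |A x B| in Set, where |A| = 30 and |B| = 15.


In Set, the product A x B is the Cartesian product.
By the universal property, |A x B| = |A| * |B|.
|A x B| = 30 * 15 = 450

450


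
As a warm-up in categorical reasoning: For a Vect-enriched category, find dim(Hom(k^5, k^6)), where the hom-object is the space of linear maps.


In Vect-enriched categories, Hom(k^n, k^m) is the space of m x n matrices.
dim(Hom(k^5, k^6)) = 6 * 5 = 30

30


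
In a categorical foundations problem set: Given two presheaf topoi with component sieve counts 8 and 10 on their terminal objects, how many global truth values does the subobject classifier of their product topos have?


In a product of presheaf topoi E_1 x E_2, the subobject classifier
is Omega = Omega_1 x Omega_2 (componentwise), so
|Omega(top)| = |Omega_1(top_1)| * |Omega_2(top_2)|.
= 8 * 10 = 80.

80


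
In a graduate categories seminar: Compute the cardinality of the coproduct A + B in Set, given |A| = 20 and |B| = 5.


In Set, the coproduct A + B is the disjoint union.
|A + B| = |A| + |B| = 20 + 5 = 25

25


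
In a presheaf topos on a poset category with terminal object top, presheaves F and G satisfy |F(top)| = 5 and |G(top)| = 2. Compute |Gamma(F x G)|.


Global sections of a presheaf on a poset with terminal top satisfy
Gamma(H) ~ H(top). Presheaves admit pointwise products, so
(F x G)(top) = F(top) x G(top) (Cartesian product).
|Gamma(F x G)| = |F(top)| * |G(top)| = 5 * 2 = 10.

10


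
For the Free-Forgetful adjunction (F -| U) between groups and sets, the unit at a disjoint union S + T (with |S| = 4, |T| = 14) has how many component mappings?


The unit eta_X: X -> U(F(X)) of the Free-Forgetful adjunction
maps each element of X to a generator of F(X). For X = S + T (disjoint
union in Set), |S + T| = |S| + |T|.
Total mappings = 4 + 14 = 18.

18


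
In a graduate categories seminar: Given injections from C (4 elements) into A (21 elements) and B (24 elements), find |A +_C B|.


The pushout A +_C B identifies the images of C in A and B.
|A +_C B| = |A| + |B| - |C| (for injections).
= 21 + 24 - 4 = 41

41


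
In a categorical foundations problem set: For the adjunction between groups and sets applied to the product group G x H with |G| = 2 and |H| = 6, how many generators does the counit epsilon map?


The counit epsilon_K: F(U(K)) -> K of the Free-Forgetful adjunction
maps |K| generators of F(U(K)) into K. For K = G x H (the product group),
|G x H| = |G| * |H|.
Total generators mapped = 2 * 6 = 12.

12


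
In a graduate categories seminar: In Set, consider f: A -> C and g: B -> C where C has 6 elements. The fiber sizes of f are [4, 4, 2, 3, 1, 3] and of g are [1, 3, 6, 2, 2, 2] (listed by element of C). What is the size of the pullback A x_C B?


The pullback A x_C B consists of pairs (a, b) with f(a) = g(b).
For each element c in C, the fiber product has |f^-1(c)| * |g^-1(c)| elements.
Summing over C: 4 * 1 + 4 * 3 + 2 * 6 + 3 * 2 + 1 * 2 + 3 * 2
= 4 + 12 + 12 + 6 + 2 + 6 = 42

42


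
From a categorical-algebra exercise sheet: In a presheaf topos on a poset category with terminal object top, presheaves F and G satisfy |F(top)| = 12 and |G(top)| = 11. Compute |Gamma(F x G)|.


Global sections of a presheaf on a poset with terminal top satisfy
Gamma(H) ~ H(top). Presheaves admit pointwise products, so
(F x G)(top) = F(top) x G(top) (Cartesian product).
|Gamma(F x G)| = |F(top)| * |G(top)| = 12 * 11 = 132.

132


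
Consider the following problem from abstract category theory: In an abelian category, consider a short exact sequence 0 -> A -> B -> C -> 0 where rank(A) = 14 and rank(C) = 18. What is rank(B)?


For a short exact sequence 0 -> A -> B -> C -> 0,
rank is additive: rank(B) = rank(A) + rank(C).
rank(B) = 14 + 18 = 32

32


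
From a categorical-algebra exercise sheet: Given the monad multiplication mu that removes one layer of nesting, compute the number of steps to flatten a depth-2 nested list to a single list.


Each application of mu: T^2 -> T removes one layer of nesting.
Starting at depth 2 (i.e., T^2(X)), we need to reach T(X).
Number of mu applications = 2 - 1 = 1

1


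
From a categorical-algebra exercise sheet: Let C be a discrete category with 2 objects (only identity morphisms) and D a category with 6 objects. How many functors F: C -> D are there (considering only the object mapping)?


A functor from a discrete category C to D is determined by
where each object maps. Each of the 2 objects of C can map
to any of the 6 objects of D independently.
Number of functors = 6^2 = 36

36


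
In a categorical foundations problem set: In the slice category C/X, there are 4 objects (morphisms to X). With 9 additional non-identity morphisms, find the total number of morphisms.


In the slice category C/X, objects are morphisms to X.
Identity morphisms: 4 (one per object of C/X).
Non-identity morphisms: 9.
Total = 4 + 9 = 13

13


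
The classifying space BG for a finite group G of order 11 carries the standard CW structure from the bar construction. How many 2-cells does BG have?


In the bar-construction CW model of BG, the n-cells are indexed by
n-tuples [g_1|...|g_n] of non-identity elements of G (degenerate
simplices with some g_i = e do not contribute cells), so there are
(|G| - 1)^n n-cells.
For dim = 2 with |G| = 11:
cells = (11 - 1)^2 = 10^2 = 100

100


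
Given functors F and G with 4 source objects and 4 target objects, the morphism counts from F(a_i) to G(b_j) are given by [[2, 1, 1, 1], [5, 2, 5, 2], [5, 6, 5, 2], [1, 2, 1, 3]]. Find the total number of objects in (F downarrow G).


Objects of (F downarrow G) are triples (a, b, h: F(a)->G(b)).
The count equals the sum of all entries in the hom-matrix.
sum(row 0) = 5
sum(row 1) = 14
sum(row 2) = 18
sum(row 3) = 7
Grand total = 44

44


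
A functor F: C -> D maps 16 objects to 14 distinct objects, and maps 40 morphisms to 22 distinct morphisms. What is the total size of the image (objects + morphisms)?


The image of F consists of distinct objects and distinct morphisms.
|Im(F)| on objects = 14
|Im(F)| on morphisms = 22
Total image cardinality = 14 + 22 = 36

36


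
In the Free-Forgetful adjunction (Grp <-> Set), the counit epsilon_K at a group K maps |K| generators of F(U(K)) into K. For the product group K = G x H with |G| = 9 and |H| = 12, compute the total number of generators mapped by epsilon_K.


The counit epsilon_K: F(U(K)) -> K of the Free-Forgetful adjunction
maps |K| generators of F(U(K)) into K. For K = G x H (the product group),
|G x H| = |G| * |H|.
Total generators mapped = 9 * 12 = 108.

108


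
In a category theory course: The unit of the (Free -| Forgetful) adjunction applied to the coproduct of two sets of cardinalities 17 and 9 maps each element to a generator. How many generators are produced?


The unit eta_X: X -> U(F(X)) of the Free-Forgetful adjunction
maps each element of X to a generator of F(X). For X = S + T (disjoint
union in Set), |S + T| = |S| + |T|.
Total mappings = 17 + 9 = 26.

26


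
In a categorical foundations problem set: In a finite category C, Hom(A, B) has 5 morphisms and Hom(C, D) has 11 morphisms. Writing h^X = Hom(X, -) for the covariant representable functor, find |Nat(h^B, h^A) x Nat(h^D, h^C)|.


By the Yoneda lemma, Nat(h^B, h^A) is isomorphic to Hom(A, B),
so |Nat(h^B, h^A)| = |Hom(A, B)| and |Nat(h^D, h^C)| = |Hom(C, D)|.
|Hom(A, B)| = 5, |Hom(C, D)| = 11.
|Nat(h^B, h^A) x Nat(h^D, h^C)| = 5 * 11 = 55

55


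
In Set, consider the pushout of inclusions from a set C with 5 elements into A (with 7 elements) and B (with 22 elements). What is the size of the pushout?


The pushout A +_C B identifies the images of C in A and B.
|A +_C B| = |A| + |B| - |C| (for injections).
= 7 + 22 - 5 = 24

24


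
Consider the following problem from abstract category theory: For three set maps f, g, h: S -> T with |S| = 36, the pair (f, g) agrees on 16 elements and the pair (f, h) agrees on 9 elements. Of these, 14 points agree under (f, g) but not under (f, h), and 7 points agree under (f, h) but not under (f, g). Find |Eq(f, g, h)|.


Eq(f, g, h) is the triple-agreement set: points in S where all three
maps take the same value. Using inclusion-exclusion on the pairwise data:
Pair (f, g) agrees on 16 points; pair (f, h) on 9 points.
Points agreeing under (f, g) but not (f, h) = 14; under (f, h) but not (f, g) = 7.
Triple-agreement = agreement-in-(f, g) minus points that agree under (f, g) but not (f, h):
|Eq(f, g, h)| = 16 - 14 = 2
(cross-check via (f, h): 9 - 7 = 2.)

2


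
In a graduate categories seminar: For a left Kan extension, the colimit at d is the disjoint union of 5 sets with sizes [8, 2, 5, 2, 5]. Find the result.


Pointwise, the left Kan extension (Lan_F H)(d) is the colimit, indexed
by the comma category (F downarrow d), of H composed with the
projection (F downarrow d) -> C. Here that colimit is given
as a coproduct (disjoint union) of sets, so its cardinality is the
sum of the sizes of the summands.
Coproduct of sets with sizes: 8 + 2 + 5 + 2 + 5
= 22

22


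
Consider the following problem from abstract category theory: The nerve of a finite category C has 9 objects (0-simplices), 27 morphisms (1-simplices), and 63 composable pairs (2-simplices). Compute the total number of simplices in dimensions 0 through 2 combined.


The 2-skeleton of the nerve N(C) consists of simplices in dimensions 0, 1, 2:
  |N(C)_0| = 9 (objects)
  |N(C)_1| = 27 (morphisms)
  |N(C)_2| = 63 (composable pairs)
Total = 9 + 27 + 63 = 99

99


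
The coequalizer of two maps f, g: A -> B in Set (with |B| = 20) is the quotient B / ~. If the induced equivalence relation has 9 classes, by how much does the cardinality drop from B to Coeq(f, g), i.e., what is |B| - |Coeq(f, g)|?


The coequalizer Coeq(f, g) = B / ~ has one element per equivalence class.
|B| = 20, |Coeq(f, g)| = 9.
|B| - |Coeq(f, g)| = 20 - 9 = 11.

11


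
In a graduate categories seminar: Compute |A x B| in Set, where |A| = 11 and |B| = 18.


In Set, the product A x B is the Cartesian product.
By the universal property, |A x B| = |A| * |B|.
|A x B| = 11 * 18 = 198

198


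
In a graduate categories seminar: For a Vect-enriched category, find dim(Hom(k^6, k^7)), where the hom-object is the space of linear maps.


In Vect-enriched categories, Hom(k^n, k^m) is the space of m x n matrices.
dim(Hom(k^6, k^7)) = 7 * 6 = 42

42


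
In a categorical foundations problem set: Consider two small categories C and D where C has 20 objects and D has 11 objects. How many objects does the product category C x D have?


The product category C x D has objects that are pairs (c, d).
Number of pairs = |Ob(C)| * |Ob(D)| = 20 * 11 = 220

220


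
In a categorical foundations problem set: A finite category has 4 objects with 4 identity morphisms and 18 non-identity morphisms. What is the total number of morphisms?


Each object has an identity morphism, giving 4 identities.
Adding the 18 non-identity morphisms:
Total = 4 + 18 = 22

22


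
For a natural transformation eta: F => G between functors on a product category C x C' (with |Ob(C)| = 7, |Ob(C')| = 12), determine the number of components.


A natural transformation eta: F => G assigns one component morphism per
object of the domain category.
The domain is the product category C x C', so
|Ob(C x C')| = |Ob(C)| * |Ob(C')| = 7 * 12 = 84.
Therefore eta has 84 component morphisms.

84


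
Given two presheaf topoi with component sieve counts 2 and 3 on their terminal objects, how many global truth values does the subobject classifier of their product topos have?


In a product of presheaf topoi E_1 x E_2, the subobject classifier
is Omega = Omega_1 x Omega_2 (componentwise), so
|Omega(top)| = |Omega_1(top_1)| * |Omega_2(top_2)|.
= 2 * 3 = 6.

6


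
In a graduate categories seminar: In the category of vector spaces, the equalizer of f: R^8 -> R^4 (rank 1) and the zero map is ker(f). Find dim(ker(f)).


The equalizer of f and the zero map is ker(f).
By the rank-nullity theorem: dim(ker(f)) = dim(domain) - rank(f).
dim(ker(f)) = 8 - 1 = 7

7


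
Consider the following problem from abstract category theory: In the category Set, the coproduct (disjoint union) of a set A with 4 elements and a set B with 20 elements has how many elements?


In Set, the coproduct A + B is the disjoint union.
|A + B| = |A| + |B| = 4 + 20 = 24

24


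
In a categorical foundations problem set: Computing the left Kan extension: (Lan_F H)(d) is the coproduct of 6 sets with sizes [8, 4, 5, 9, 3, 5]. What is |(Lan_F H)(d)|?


Pointwise, the left Kan extension (Lan_F H)(d) is the colimit, indexed
by the comma category (F downarrow d), of H composed with the
projection (F downarrow d) -> C. Here that colimit is given
as a coproduct (disjoint union) of sets, so its cardinality is the
sum of the sizes of the summands.
Coproduct of sets with sizes: 8 + 4 + 5 + 9 + 3 + 5
= 34

34


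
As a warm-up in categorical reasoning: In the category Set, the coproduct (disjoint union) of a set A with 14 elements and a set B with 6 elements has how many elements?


In Set, the coproduct A + B is the disjoint union.
|A + B| = |A| + |B| = 14 + 6 = 20

20


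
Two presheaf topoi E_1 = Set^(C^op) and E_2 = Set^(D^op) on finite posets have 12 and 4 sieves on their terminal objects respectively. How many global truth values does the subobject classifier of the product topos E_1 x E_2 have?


In a product of presheaf topoi E_1 x E_2, the subobject classifier
is Omega = Omega_1 x Omega_2 (componentwise), so
|Omega(top)| = |Omega_1(top_1)| * |Omega_2(top_2)|.
= 12 * 4 = 48.

48


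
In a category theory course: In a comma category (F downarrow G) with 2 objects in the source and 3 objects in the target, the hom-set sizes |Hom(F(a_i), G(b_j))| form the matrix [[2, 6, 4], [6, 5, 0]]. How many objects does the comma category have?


Objects of (F downarrow G) are triples (a, b, h: F(a)->G(b)).
The count equals the sum of all entries in the hom-matrix.
sum(row 0) = 12
sum(row 1) = 11
Grand total = 23

23


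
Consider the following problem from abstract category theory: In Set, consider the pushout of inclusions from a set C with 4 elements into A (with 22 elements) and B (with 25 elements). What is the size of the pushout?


The pushout A +_C B identifies the images of C in A and B.
|A +_C B| = |A| + |B| - |C| (for injections).
= 22 + 25 - 4 = 43

43


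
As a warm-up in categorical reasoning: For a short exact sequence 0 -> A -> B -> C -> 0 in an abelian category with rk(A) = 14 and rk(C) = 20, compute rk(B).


For a short exact sequence 0 -> A -> B -> C -> 0,
rank is additive: rank(B) = rank(A) + rank(C).
rank(B) = 14 + 20 = 34

34


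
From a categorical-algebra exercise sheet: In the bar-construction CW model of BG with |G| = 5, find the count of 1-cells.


In the bar-construction CW model of BG, the n-cells are indexed by
n-tuples [g_1|...|g_n] of non-identity elements of G (degenerate
simplices with some g_i = e do not contribute cells), so there are
(|G| - 1)^n n-cells.
For dim = 1 with |G| = 5:
cells = (5 - 1)^1 = 4^1 = 4

4


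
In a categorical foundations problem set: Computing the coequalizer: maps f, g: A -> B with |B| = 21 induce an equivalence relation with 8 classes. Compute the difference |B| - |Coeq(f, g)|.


The coequalizer Coeq(f, g) = B / ~ has one element per equivalence class.
|B| = 21, |Coeq(f, g)| = 8.
|B| - |Coeq(f, g)| = 21 - 8 = 13.

13


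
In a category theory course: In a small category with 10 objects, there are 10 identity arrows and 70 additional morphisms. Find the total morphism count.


Each object has an identity morphism, giving 10 identities.
Adding the 70 non-identity morphisms:
Total = 10 + 70 = 80

80


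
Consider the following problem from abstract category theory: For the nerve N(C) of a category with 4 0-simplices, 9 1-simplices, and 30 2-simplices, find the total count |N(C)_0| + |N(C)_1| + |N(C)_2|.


The 2-skeleton of the nerve N(C) consists of simplices in dimensions 0, 1, 2:
  |N(C)_0| = 4 (objects)
  |N(C)_1| = 9 (morphisms)
  |N(C)_2| = 30 (composable pairs)
Total = 4 + 9 + 30 = 43

43


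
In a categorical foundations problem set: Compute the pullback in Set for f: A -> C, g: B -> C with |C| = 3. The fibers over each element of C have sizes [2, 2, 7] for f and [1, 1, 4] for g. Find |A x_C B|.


The pullback A x_C B consists of pairs (a, b) with f(a) = g(b).
For each element c in C, the fiber product has |f^-1(c)| * |g^-1(c)| elements.
Summing over C: 2 * 1 + 2 * 1 + 7 * 4
= 2 + 2 + 28 = 32

32


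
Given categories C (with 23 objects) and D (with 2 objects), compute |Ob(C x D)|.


The product category C x D has objects that are pairs (c, d).
Number of pairs = |Ob(C)| * |Ob(D)| = 23 * 2 = 46

46


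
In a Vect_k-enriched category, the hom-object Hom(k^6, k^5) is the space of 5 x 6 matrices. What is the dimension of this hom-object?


In Vect-enriched categories, Hom(k^n, k^m) is the space of m x n matrices.
dim(Hom(k^6, k^5)) = 5 * 6 = 30

30


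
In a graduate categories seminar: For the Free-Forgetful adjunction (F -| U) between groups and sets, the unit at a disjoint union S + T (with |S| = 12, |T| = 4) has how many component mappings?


The unit eta_X: X -> U(F(X)) of the Free-Forgetful adjunction
maps each element of X to a generator of F(X). For X = S + T (disjoint
union in Set), |S + T| = |S| + |T|.
Total mappings = 12 + 4 = 16.

16


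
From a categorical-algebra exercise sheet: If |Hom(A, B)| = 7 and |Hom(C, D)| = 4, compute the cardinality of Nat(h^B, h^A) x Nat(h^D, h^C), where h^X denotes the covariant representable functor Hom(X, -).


By the Yoneda lemma, Nat(h^B, h^A) is isomorphic to Hom(A, B),
so |Nat(h^B, h^A)| = |Hom(A, B)| and |Nat(h^D, h^C)| = |Hom(C, D)|.
|Hom(A, B)| = 7, |Hom(C, D)| = 4.
|Nat(h^B, h^A) x Nat(h^D, h^C)| = 7 * 4 = 28

28


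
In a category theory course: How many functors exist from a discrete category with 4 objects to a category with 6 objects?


A functor from a discrete category C to D is determined by
where each object maps. Each of the 4 objects of C can map
to any of the 6 objects of D independently.
Number of functors = 6^4 = 1296

1296


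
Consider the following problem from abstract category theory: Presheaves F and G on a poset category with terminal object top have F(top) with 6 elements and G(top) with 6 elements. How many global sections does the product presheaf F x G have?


Global sections of a presheaf on a poset with terminal top satisfy
Gamma(H) ~ H(top). Presheaves admit pointwise products, so
(F x G)(top) = F(top) x G(top) (Cartesian product).
|Gamma(F x G)| = |F(top)| * |G(top)| = 6 * 6 = 36.

36


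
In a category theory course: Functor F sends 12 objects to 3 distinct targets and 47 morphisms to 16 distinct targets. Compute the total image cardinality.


The image of F consists of distinct objects and distinct morphisms.
|Im(F)| on objects = 3
|Im(F)| on morphisms = 16
Total image cardinality = 3 + 16 = 19

19


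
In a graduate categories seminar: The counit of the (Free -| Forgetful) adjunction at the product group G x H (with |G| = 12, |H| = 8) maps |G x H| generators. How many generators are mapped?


The counit epsilon_K: F(U(K)) -> K of the Free-Forgetful adjunction
maps |K| generators of F(U(K)) into K. For K = G x H (the product group),
|G x H| = |G| * |H|.
Total generators mapped = 12 * 8 = 96.

96


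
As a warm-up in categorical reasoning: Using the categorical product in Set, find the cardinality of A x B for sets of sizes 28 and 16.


In Set, the product A x B is the Cartesian product.
By the universal property, |A x B| = |A| * |B|.
|A x B| = 28 * 16 = 448

448


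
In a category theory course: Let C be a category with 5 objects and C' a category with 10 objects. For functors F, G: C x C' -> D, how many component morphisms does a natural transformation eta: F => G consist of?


A natural transformation eta: F => G assigns one component morphism per
object of the domain category.
The domain is the product category C x C', so
|Ob(C x C')| = |Ob(C)| * |Ob(C')| = 5 * 10 = 50.
Therefore eta has 50 component morphisms.

50


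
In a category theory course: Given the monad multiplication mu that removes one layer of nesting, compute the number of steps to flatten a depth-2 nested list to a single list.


Each application of mu: T^2 -> T removes one layer of nesting.
Starting at depth 2 (i.e., T^2(X)), we need to reach T(X).
Number of mu applications = 2 - 1 = 1

1


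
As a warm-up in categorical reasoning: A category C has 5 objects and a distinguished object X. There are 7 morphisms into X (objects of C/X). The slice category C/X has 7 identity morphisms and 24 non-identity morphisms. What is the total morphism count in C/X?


In the slice category C/X, objects are morphisms to X.
Identity morphisms: 7 (one per object of C/X).
Non-identity morphisms: 24.
Total = 7 + 24 = 31

31


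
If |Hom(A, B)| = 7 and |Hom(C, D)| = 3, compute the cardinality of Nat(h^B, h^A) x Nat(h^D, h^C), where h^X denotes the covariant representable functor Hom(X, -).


By the Yoneda lemma, Nat(h^B, h^A) is isomorphic to Hom(A, B),
so |Nat(h^B, h^A)| = |Hom(A, B)| and |Nat(h^D, h^C)| = |Hom(C, D)|.
|Hom(A, B)| = 7, |Hom(C, D)| = 3.
|Nat(h^B, h^A) x Nat(h^D, h^C)| = 7 * 3 = 21

21


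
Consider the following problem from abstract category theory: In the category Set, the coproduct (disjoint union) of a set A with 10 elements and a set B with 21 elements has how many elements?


In Set, the coproduct A + B is the disjoint union.
|A + B| = |A| + |B| = 10 + 21 = 31

31


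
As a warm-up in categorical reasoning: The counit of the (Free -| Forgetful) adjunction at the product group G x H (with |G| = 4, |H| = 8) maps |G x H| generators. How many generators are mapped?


The counit epsilon_K: F(U(K)) -> K of the Free-Forgetful adjunction
maps |K| generators of F(U(K)) into K. For K = G x H (the product group),
|G x H| = |G| * |H|.
Total generators mapped = 4 * 8 = 32.

32


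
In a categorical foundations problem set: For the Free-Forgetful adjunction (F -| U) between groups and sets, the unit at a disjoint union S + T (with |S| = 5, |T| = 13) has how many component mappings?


The unit eta_X: X -> U(F(X)) of the Free-Forgetful adjunction
maps each element of X to a generator of F(X). For X = S + T (disjoint
union in Set), |S + T| = |S| + |T|.
Total mappings = 5 + 13 = 18.

18


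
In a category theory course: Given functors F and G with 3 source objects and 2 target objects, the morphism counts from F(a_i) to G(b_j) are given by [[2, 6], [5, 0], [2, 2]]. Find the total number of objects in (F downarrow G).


Objects of (F downarrow G) are triples (a, b, h: F(a)->G(b)).
The count equals the sum of all entries in the hom-matrix.
sum(row 0) = 8
sum(row 1) = 5
sum(row 2) = 4
Grand total = 17

17


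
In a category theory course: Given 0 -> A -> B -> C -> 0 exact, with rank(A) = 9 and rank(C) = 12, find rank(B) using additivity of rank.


For a short exact sequence 0 -> A -> B -> C -> 0,
rank is additive: rank(B) = rank(A) + rank(C).
rank(B) = 9 + 12 = 21

21


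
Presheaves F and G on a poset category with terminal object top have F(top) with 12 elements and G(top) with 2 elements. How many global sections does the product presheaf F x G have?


Global sections of a presheaf on a poset with terminal top satisfy
Gamma(H) ~ H(top). Presheaves admit pointwise products, so
(F x G)(top) = F(top) x G(top) (Cartesian product).
|Gamma(F x G)| = |F(top)| * |G(top)| = 12 * 2 = 24.

24


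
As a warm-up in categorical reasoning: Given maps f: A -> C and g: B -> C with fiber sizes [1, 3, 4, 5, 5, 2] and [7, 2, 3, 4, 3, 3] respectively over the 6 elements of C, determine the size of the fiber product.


The pullback A x_C B consists of pairs (a, b) with f(a) = g(b).
For each element c in C, the fiber product has |f^-1(c)| * |g^-1(c)| elements.
Summing over C: 1 * 7 + 3 * 2 + 4 * 3 + 5 * 4 + 5 * 3 + 2 * 3
= 7 + 6 + 12 + 20 + 15 + 6 = 66

66


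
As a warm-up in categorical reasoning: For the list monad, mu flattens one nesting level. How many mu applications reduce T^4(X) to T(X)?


Each application of mu: T^2 -> T removes one layer of nesting.
Starting at depth 4 (i.e., T^4(X)), we need to reach T(X).
Number of mu applications = 4 - 1 = 3

3


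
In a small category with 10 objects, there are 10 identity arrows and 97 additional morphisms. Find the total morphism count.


Each object has an identity morphism, giving 10 identities.
Adding the 97 non-identity morphisms:
Total = 10 + 97 = 107

107


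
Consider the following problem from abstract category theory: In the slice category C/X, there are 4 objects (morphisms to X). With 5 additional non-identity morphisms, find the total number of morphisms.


In the slice category C/X, objects are morphisms to X.
Identity morphisms: 4 (one per object of C/X).
Non-identity morphisms: 5.
Total = 4 + 5 = 9

9


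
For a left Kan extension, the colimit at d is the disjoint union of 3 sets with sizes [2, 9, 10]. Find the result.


Pointwise, the left Kan extension (Lan_F H)(d) is the colimit, indexed
by the comma category (F downarrow d), of H composed with the
projection (F downarrow d) -> C. Here that colimit is given
as a coproduct (disjoint union) of sets, so its cardinality is the
sum of the sizes of the summands.
Coproduct of sets with sizes: 2 + 9 + 10
= 21

21


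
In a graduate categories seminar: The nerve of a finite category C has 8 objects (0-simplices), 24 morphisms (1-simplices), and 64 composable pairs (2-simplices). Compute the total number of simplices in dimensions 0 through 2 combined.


The 2-skeleton of the nerve N(C) consists of simplices in dimensions 0, 1, 2:
  |N(C)_0| = 8 (objects)
  |N(C)_1| = 24 (morphisms)
  |N(C)_2| = 64 (composable pairs)
Total = 8 + 24 + 64 = 96

96


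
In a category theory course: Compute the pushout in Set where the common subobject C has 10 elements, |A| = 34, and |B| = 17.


The pushout A +_C B identifies the images of C in A and B.
|A +_C B| = |A| + |B| - |C| (for injections).
= 34 + 17 - 10 = 41

41


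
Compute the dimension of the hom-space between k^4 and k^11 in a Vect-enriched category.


In Vect-enriched categories, Hom(k^n, k^m) is the space of m x n matrices.
dim(Hom(k^4, k^11)) = 11 * 4 = 44

44


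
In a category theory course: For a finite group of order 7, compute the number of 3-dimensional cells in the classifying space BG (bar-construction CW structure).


In the bar-construction CW model of BG, the n-cells are indexed by
n-tuples [g_1|...|g_n] of non-identity elements of G (degenerate
simplices with some g_i = e do not contribute cells), so there are
(|G| - 1)^n n-cells.
For dim = 3 with |G| = 7:
cells = (7 - 1)^3 = 6^3 = 216

216


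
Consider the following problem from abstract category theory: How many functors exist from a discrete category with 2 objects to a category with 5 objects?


A functor from a discrete category C to D is determined by
where each object maps. Each of the 2 objects of C can map
to any of the 5 objects of D independently.
Number of functors = 5^2 = 25

25


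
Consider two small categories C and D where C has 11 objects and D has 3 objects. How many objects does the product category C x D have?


The product category C x D has objects that are pairs (c, d).
Number of pairs = |Ob(C)| * |Ob(D)| = 11 * 3 = 33

33


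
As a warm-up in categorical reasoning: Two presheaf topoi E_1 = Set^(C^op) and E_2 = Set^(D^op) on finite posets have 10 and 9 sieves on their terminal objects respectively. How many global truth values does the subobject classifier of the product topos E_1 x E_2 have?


In a product of presheaf topoi E_1 x E_2, the subobject classifier
is Omega = Omega_1 x Omega_2 (componentwise), so
|Omega(top)| = |Omega_1(top_1)| * |Omega_2(top_2)|.
= 10 * 9 = 90.

90


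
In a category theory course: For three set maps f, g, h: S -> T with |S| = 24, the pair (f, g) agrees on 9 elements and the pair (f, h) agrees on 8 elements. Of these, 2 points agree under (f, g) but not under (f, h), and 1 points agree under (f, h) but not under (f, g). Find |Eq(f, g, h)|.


Eq(f, g, h) is the triple-agreement set: points in S where all three
maps take the same value. Using inclusion-exclusion on the pairwise data:
Pair (f, g) agrees on 9 points; pair (f, h) on 8 points.
Points agreeing under (f, g) but not (f, h) = 2; under (f, h) but not (f, g) = 1.
Triple-agreement = agreement-in-(f, g) minus points that agree under (f, g) but not (f, h):
|Eq(f, g, h)| = 9 - 2 = 7
(cross-check via (f, h): 8 - 1 = 7.)

7


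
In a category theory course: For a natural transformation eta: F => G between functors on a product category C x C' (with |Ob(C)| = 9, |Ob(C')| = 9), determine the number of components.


A natural transformation eta: F => G assigns one component morphism per
object of the domain category.
The domain is the product category C x C', so
|Ob(C x C')| = |Ob(C)| * |Ob(C')| = 9 * 9 = 81.
Therefore eta has 81 component morphisms.

81


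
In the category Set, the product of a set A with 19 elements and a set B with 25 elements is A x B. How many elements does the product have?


In Set, the product A x B is the Cartesian product.
By the universal property, |A x B| = |A| * |B|.
|A x B| = 19 * 25 = 475

475


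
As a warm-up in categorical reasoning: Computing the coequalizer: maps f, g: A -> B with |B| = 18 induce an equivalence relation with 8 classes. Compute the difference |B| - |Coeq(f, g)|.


The coequalizer Coeq(f, g) = B / ~ has one element per equivalence class.
|B| = 18, |Coeq(f, g)| = 8.
|B| - |Coeq(f, g)| = 18 - 8 = 10.

10


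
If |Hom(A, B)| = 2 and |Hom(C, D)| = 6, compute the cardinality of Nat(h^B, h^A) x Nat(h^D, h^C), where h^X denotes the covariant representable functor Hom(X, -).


By the Yoneda lemma, Nat(h^B, h^A) is isomorphic to Hom(A, B),
so |Nat(h^B, h^A)| = |Hom(A, B)| and |Nat(h^D, h^C)| = |Hom(C, D)|.
|Hom(A, B)| = 2, |Hom(C, D)| = 6.
|Nat(h^B, h^A) x Nat(h^D, h^C)| = 2 * 6 = 12

12


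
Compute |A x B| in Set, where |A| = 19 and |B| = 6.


In Set, the product A x B is the Cartesian product.
By the universal property, |A x B| = |A| * |B|.
|A x B| = 19 * 6 = 114

114


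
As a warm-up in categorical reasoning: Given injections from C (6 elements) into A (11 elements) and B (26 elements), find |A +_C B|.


The pushout A +_C B identifies the images of C in A and B.
|A +_C B| = |A| + |B| - |C| (for injections).
= 11 + 26 - 6 = 31

31
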